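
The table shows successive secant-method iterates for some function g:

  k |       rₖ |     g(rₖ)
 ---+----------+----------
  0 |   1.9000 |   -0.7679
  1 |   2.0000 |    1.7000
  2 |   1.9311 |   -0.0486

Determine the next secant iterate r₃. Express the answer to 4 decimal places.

r₃ = 1.9311 − (-0.0486)·(1.9311 − 2.0000) / (-0.0486 − 1.7000)
   = 1.9311 − (0.003349)/(-1.748600) = 1.933015

1.9330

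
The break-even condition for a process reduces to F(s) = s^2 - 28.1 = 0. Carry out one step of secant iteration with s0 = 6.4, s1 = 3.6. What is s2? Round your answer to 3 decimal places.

F(6.4) = 12.86000, F(3.6) = -15.14000
s2 = 3.60000 − (-15.14000)·(3.60000 − 6.40000) / (-15.14000 − 12.86000) = 3.60000 − (42.39200)/(-28.00000) = 5.11400

5.114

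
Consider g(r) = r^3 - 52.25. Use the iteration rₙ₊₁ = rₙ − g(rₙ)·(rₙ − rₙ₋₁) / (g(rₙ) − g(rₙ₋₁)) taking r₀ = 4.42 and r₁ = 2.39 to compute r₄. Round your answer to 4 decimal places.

g(4.42) = 34.100888, g(2.39) = -38.598081
r₂ = 2.390000 − (-38.598081)·(2.390000 − 4.420000) / (-38.598081 − 34.100888) = 2.390000 − (78.354104)/(-72.698969) = 3.467788
g(3.467788) = -10.547916
r₃ = 3.467788 − (-10.547916)·(3.467788 − 2.390000) / (-10.547916 − (-38.598081)) = 3.467788 − (-11.368421)/(28.050165) = 3.873077
g(3.873077) = 5.848978
r₄ = 3.873077 − 5.848978·(3.873077 − 3.467788) / (5.848978 − (-10.547916)) = 3.873077 − (2.370526)/(16.396893) = 3.728506

3.7285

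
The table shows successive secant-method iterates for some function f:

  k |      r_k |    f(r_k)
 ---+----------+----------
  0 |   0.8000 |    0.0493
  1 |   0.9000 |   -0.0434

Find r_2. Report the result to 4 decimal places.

r_2 = 0.9000 − (-0.0434)·(0.9000 − 0.8000) / (-0.0434 − 0.0493)
   = 0.9000 − (-0.004340)/(-0.092700) = 0.853182

0.8532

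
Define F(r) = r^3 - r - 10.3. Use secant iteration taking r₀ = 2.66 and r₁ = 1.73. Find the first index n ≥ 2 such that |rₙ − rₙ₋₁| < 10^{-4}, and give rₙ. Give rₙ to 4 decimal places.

n = 6, rₙ = 2.3287

F(2.66) = 5.861096, F(1.73) = -6.852283
r₂ = 1.730000 − (-6.852283)·(-0.930000)/(-12.713379) = 2.231253;  |Δ| = 0.501253
F(2.231253) = -1.422978
r₃ = 2.231253 − (-1.422978)·(0.501253)/(5.429305) = 2.362628;  |Δ| = 0.131375
F(2.362628) = 0.525585
r₄ = 2.362628 − 0.525585·(0.131375)/(1.948564) = 2.327192;  |Δ| = 0.035436
F(2.327192) = -0.023529
r₅ = 2.327192 − (-0.023529)·(-0.035436)/(-0.549115) = 2.328711;  |Δ| = 0.001518
F(2.328711) = -0.000361
r₆ = 2.328711 − (-0.000361)·(0.001518)/(0.023168) = 2.328734;  |Δ| = 0.000024
|r₆ − r₅| = 0.000024 < 10^{-4}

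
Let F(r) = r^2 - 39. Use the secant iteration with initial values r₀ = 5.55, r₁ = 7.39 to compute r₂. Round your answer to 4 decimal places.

6.1835

F(5.55) = -8.197500, F(7.39) = 15.612100
r₂ = 7.390000 − 15.612100·(7.390000 − 5.550000) / (15.612100 − (-8.197500)) = 7.390000 − (28.726264)/(23.809600) = 6.183501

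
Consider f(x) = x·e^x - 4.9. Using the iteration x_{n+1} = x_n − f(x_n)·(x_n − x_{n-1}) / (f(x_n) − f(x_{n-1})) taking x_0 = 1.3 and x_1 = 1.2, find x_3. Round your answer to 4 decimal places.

1.3151

f(1.3) = -0.129914, f(1.2) = -0.915860
x_2 = 1.200000 − (-0.915860)·(1.200000 − 1.300000) / (-0.915860 − (-0.129914)) = 1.200000 − (0.091586)/(-0.785945) = 1.316530
f(1.316530) = 0.011252
x_3 = 1.316530 − 0.011252·(1.316530 − 1.200000) / (0.011252 − (-0.915860)) = 1.316530 − (0.001311)/(0.927112) = 1.315115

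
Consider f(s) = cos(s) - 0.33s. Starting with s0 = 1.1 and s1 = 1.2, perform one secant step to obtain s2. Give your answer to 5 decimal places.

f(1.1) = 0.0905961, f(1.2) = -0.0336422
s2 = 1.2000000 − (-0.0336422)·(1.2000000 − 1.1000000) / (-0.0336422 − 0.0905961) = 1.2000000 − (-0.0033642)/(-0.1242384) = 1.1729212

1.17292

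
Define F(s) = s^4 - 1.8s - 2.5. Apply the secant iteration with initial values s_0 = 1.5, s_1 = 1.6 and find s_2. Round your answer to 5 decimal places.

1.51049

F(1.5) = -0.1375000, F(1.6) = 1.1736000
s_2 = 1.6000000 − 1.1736000·(1.6000000 − 1.5000000) / (1.1736000 − (-0.1375000)) = 1.6000000 − (0.1173600)/(1.3111000) = 1.5104874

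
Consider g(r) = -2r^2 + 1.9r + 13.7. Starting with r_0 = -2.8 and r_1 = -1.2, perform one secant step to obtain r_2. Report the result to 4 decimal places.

-2.0626

g(-2.8) = -7.300000, g(-1.2) = 8.540000
r_2 = -1.200000 − 8.540000·(-1.200000 − (-2.800000)) / (8.540000 − (-7.300000)) = -1.200000 − (13.664000)/(15.840000) = -2.062626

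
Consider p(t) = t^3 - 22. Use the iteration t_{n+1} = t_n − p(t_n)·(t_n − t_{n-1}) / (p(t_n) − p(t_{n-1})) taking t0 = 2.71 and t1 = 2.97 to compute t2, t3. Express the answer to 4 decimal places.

2.7966, 2.8017

p(2.71) = -2.097489, p(2.97) = 4.198073
t2 = 2.970000 − 4.198073·(2.970000 − 2.710000) / (4.198073 − (-2.097489)) = 2.970000 − (1.091499)/(6.295562) = 2.796624
p(2.796624) = -0.127306
t3 = 2.796624 − (-0.127306)·(2.796624 − 2.970000) / (-0.127306 − 4.198073) = 2.796624 − (0.022072)/(-4.325379) = 2.801727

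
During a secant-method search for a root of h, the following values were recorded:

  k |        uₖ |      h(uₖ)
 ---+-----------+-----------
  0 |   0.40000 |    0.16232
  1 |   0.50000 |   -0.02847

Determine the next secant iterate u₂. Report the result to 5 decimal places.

0.48508

u₂ = 0.50000 − (-0.02847)·(0.50000 − 0.40000) / (-0.02847 − 0.16232)
   = 0.50000 − (-0.0028470)/(-0.1907900) = 0.4850778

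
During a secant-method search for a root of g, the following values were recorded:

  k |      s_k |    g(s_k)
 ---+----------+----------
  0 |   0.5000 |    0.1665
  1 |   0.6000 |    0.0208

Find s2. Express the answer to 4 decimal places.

0.6143

s2 = 0.6000 − 0.0208·(0.6000 − 0.5000) / (0.0208 − 0.1665)
   = 0.6000 − (0.002080)/(-0.145700) = 0.614276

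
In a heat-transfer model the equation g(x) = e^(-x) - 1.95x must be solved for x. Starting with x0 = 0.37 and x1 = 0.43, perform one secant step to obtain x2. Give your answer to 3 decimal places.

0.358

g(0.37) = -0.03077, g(0.43) = -0.18799
x2 = 0.43000 − (-0.18799)·(0.43000 − 0.37000) / (-0.18799 − (-0.03077)) = 0.43000 − (-0.01128)/(-0.15723) = 0.35826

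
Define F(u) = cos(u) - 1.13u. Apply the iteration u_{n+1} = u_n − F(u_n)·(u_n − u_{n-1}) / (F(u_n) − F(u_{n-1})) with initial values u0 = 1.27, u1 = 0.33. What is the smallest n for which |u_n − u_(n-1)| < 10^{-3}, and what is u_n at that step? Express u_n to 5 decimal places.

F(1.27) = -1.1388191, F(0.33) = 0.5731423
u2 = 0.3300000 − 0.5731423·(-0.9400000)/(1.7119615) = 0.6446997;  |Δ| = 0.3146997
F(0.6446997) = 0.0707696
u3 = 0.6446997 − 0.0707696·(0.3146997)/(-0.5023728) = 0.6890317;  |Δ| = 0.0443319
F(0.6890317) = -0.0067438
u4 = 0.6890317 − (-0.0067438)·(0.0443319)/(-0.0775133) = 0.6851747;  |Δ| = 0.0038569
F(0.6851747) = 0.0000610
u5 = 0.6851747 − 0.0000610·(-0.0038569)/(0.0068048) = 0.6852093;  |Δ| = 0.0000346
|u5 − u4| = 0.0000346 < 10^{-3}

n = 5, u_n = 0.68521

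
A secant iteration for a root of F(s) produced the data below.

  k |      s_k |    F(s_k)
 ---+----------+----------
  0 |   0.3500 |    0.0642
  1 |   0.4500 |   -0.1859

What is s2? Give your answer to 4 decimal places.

0.3757

s2 = 0.4500 − (-0.1859)·(0.4500 − 0.3500) / (-0.1859 − 0.0642)
   = 0.4500 − (-0.018590)/(-0.250100) = 0.375670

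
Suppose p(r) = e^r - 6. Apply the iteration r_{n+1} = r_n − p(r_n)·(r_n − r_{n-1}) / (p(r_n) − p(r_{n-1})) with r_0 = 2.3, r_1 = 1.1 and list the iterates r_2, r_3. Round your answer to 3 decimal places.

p(2.3) = 3.97418, p(1.1) = -2.99583
r_2 = 1.10000 − (-2.99583)·(1.10000 − 2.30000) / (-2.99583 − 3.97418) = 1.10000 − (3.59500)/(-6.97002) = 1.61578
p(1.61578) = -0.96818
r_3 = 1.61578 − (-0.96818)·(1.61578 − 1.10000) / (-0.96818 − (-2.99583)) = 1.61578 − (-0.49937)/(2.02765) = 1.86206

1.616, 1.862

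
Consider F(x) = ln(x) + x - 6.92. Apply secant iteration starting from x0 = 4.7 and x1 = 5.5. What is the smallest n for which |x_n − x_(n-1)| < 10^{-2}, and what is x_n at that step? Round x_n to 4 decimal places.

n = 3, x_n = 5.2599

F(4.7) = -0.672437, F(5.5) = 0.284748
x2 = 5.500000 − 0.284748·(0.800000)/(0.957186) = 5.262012;  |Δ| = 0.237988
F(5.262012) = 0.002526
x3 = 5.262012 − 0.002526·(-0.237988)/(-0.282222) = 5.259882;  |Δ| = 0.002130
|x3 − x2| = 0.002130 < 10^{-2}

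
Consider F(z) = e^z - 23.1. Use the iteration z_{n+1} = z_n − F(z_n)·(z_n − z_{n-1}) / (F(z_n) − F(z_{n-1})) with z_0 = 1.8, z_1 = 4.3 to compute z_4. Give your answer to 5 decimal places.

3.29225

F(1.8) = -17.0503525, F(4.3) = 50.5997937
z_2 = 4.3000000 − 50.5997937·(4.3000000 − 1.8000000) / (50.5997937 − (-17.0503525)) = 4.3000000 − (126.4994842)/(67.6501462) = 2.4300930
F(2.4300930) = -11.7400619
z_3 = 2.4300930 − (-11.7400619)·(2.4300930 − 4.3000000) / (-11.7400619 − 50.5997937) = 2.4300930 − (21.9528243)/(-62.3398556) = 2.7822405
F(2.7822405) = -6.9448244
z_4 = 2.7822405 − (-6.9448244)·(2.7822405 − 2.4300930) / (-6.9448244 − (-11.7400619)) = 2.7822405 − (-2.4456026)/(4.7952374) = 3.2922470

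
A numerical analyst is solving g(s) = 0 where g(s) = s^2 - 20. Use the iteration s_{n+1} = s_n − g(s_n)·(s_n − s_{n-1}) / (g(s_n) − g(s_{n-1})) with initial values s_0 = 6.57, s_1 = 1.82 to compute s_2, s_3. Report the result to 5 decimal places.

3.80899, 4.78458

g(6.57) = 23.1649000, g(1.82) = -16.6876000
s_2 = 1.8200000 − (-16.6876000)·(1.8200000 − 6.5700000) / (-16.6876000 − 23.1649000) = 1.8200000 − (79.2661000)/(-39.8525000) = 3.8089869
g(3.8089869) = -5.4916189
s_3 = 3.8089869 − (-5.4916189)·(3.8089869 − 1.8200000) / (-5.4916189 − (-16.6876000)) = 3.8089869 − (-10.9227579)/(11.1959811) = 4.7845832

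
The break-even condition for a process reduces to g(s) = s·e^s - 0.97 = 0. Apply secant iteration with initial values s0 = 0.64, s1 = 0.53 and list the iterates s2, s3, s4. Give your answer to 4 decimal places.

0.5544, 0.5562, 0.5562

g(0.64) = 0.243748, g(0.53) = -0.069566
s2 = 0.530000 − (-0.069566)·(0.530000 − 0.640000) / (-0.069566 − 0.243748) = 0.530000 − (0.007652)/(-0.313314) = 0.554424
g(0.554424) = -0.004783
s3 = 0.554424 − (-0.004783)·(0.554424 − 0.530000) / (-0.004783 − (-0.069566)) = 0.554424 − (-0.000117)/(0.064783) = 0.556227
g(0.556227) = 0.000104
s4 = 0.556227 − 0.000104·(0.556227 − 0.554424) / (0.000104 − (-0.004783)) = 0.556227 − (0.000000)/(0.004887) = 0.556189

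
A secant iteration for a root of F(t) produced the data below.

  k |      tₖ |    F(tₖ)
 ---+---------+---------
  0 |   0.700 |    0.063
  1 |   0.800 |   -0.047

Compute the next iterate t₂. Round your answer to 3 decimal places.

t₂ = 0.800 − (-0.047)·(0.800 − 0.700) / (-0.047 − 0.063)
   = 0.800 − (-0.00470)/(-0.11000) = 0.75727

0.757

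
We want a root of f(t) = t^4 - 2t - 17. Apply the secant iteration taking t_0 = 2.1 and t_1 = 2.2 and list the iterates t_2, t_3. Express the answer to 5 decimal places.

2.14638, 2.14814

f(2.1) = -1.7519000, f(2.2) = 2.0256000
t_2 = 2.2000000 − 2.0256000·(2.2000000 − 2.1000000) / (2.0256000 − (-1.7519000)) = 2.2000000 − (0.2025600)/(3.7775000) = 2.1463772
f(2.1463772) = -0.0689023
t_3 = 2.1463772 − (-0.0689023)·(2.1463772 − 2.2000000) / (-0.0689023 − 2.0256000) = 2.1463772 − (0.0036947)/(-2.0945023) = 2.1481412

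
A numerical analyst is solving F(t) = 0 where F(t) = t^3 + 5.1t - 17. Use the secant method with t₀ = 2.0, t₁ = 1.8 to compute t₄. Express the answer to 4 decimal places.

F(2.0) = 1.200000, F(1.8) = -1.988000
t₂ = 1.800000 − (-1.988000)·(1.800000 − 2.000000) / (-1.988000 − 1.200000) = 1.800000 − (0.397600)/(-3.188000) = 1.924718
F(1.924718) = -0.053750
t₃ = 1.924718 − (-0.053750)·(1.924718 − 1.800000) / (-0.053750 − (-1.988000)) = 1.924718 − (-0.006704)/(1.934250) = 1.928183
F(1.928183) = 0.002511
t₄ = 1.928183 − 0.002511·(1.928183 − 1.924718) / (0.002511 − (-0.053750)) = 1.928183 − (0.000009)/(0.056261) = 1.928029

1.9280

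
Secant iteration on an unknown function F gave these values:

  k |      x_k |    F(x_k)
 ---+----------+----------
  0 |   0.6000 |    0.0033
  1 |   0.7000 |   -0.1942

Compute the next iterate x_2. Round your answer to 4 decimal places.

0.6017

x_2 = 0.7000 − (-0.1942)·(0.7000 − 0.6000) / (-0.1942 − 0.0033)
   = 0.7000 − (-0.019420)/(-0.197500) = 0.601671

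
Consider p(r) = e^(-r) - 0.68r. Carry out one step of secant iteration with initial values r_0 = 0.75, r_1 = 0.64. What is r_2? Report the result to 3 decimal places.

0.718

p(0.75) = -0.03763, p(0.64) = 0.09209
r_2 = 0.64000 − 0.09209·(0.64000 − 0.75000) / (0.09209 − (-0.03763)) = 0.64000 − (-0.01013)/(0.12973) = 0.71809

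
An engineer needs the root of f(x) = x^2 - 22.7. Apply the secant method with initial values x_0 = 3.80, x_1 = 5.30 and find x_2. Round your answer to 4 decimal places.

4.7077

f(3.80) = -8.260000, f(5.30) = 5.390000
x_2 = 5.300000 − 5.390000·(5.300000 − 3.800000) / (5.390000 − (-8.260000)) = 5.300000 − (8.085000)/(13.650000) = 4.707692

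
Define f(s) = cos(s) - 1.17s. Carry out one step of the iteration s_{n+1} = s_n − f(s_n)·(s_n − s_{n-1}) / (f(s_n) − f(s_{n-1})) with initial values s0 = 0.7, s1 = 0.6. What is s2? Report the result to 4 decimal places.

f(0.7) = -0.054158, f(0.6) = 0.123336
s2 = 0.600000 − 0.123336·(0.600000 − 0.700000) / (0.123336 − (-0.054158)) = 0.600000 − (-0.012334)/(0.177493) = 0.669487

0.6695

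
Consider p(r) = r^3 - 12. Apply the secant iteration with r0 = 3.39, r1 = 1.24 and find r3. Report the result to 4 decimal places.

2.6547

p(3.39) = 26.958219, p(1.24) = -10.093376
r2 = 1.240000 − (-10.093376)·(1.240000 − 3.390000) / (-10.093376 − 26.958219) = 1.240000 − (21.700758)/(-37.051595) = 1.825690
p(1.825690) = -5.914710
r3 = 1.825690 − (-5.914710)·(1.825690 − 1.240000) / (-5.914710 − (-10.093376)) = 1.825690 − (-3.464188)/(4.178666) = 2.654708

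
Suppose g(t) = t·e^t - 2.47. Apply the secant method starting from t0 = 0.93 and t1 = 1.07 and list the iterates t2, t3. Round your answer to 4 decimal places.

g(0.93) = -0.112906, g(1.07) = 0.649456
t2 = 1.070000 − 0.649456·(1.070000 − 0.930000) / (0.649456 − (-0.112906)) = 1.070000 − (0.090924)/(0.762363) = 0.950734
g(0.950734) = -0.009872
t3 = 0.950734 − (-0.009872)·(0.950734 − 1.070000) / (-0.009872 − 0.649456) = 0.950734 − (0.001177)/(-0.659328) = 0.952520

0.9507, 0.9525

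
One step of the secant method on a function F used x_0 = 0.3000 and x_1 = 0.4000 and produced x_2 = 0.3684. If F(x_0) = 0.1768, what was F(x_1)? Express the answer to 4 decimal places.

The secant line through (0.3000, 0.1768) and (0.4000, F(x_1)) crosses zero at x_2 = 0.3684.
So (0.3000, 0.1768), (0.4000, F(x_1)), (0.3684, 0) are collinear:
F(x_1) = 0.1768 · (0.4000 − 0.3684) / (0.3000 − 0.3684) = 0.1768 · (0.031600)/(-0.068400) = -0.081680

-0.0817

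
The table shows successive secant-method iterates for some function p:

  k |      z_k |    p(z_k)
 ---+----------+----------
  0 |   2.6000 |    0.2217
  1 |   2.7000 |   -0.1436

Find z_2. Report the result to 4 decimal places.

2.6607

z_2 = 2.7000 − (-0.1436)·(2.7000 − 2.6000) / (-0.1436 − 0.2217)
   = 2.7000 − (-0.014360)/(-0.365300) = 2.660690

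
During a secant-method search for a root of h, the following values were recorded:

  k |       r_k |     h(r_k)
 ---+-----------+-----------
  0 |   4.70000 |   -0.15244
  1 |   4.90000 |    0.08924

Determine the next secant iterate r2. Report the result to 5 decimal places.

r2 = 4.90000 − 0.08924·(4.90000 − 4.70000) / (0.08924 − (-0.15244))
   = 4.90000 − (0.0178480)/(0.2416800) = 4.8261503

4.82615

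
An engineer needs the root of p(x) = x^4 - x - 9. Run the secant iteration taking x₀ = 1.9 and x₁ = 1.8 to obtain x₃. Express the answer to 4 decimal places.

p(1.9) = 2.132100, p(1.8) = -0.302400
x₂ = 1.800000 − (-0.302400)·(1.800000 − 1.900000) / (-0.302400 − 2.132100) = 1.800000 − (0.030240)/(-2.434500) = 1.812421
p(1.812421) = -0.022041
x₃ = 1.812421 − (-0.022041)·(1.812421 − 1.800000) / (-0.022041 − (-0.302400)) = 1.812421 − (-0.000274)/(0.280359) = 1.813398

1.8134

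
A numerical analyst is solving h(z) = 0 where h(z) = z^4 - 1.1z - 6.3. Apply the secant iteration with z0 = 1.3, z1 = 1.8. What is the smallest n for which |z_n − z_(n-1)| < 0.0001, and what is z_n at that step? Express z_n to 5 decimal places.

n = 6, z_n = 1.69009

h(1.3) = -4.8739000, h(1.8) = 2.2176000
z2 = 1.8000000 − 2.2176000·(0.5000000)/(7.0915000) = 1.6436438;  |Δ| = 0.1563562
h(1.6436438) = -0.8095551
z3 = 1.6436438 − (-0.8095551)·(-0.1563562)/(-3.0271551) = 1.6854583;  |Δ| = 0.0418145
h(1.6854583) = -0.0840319
z4 = 1.6854583 − (-0.0840319)·(0.0418145)/(0.7255232) = 1.6903014;  |Δ| = 0.0048431
h(1.6903014) = 0.0037955
z5 = 1.6903014 − 0.0037955·(0.0048431)/(0.0878274) = 1.6900921;  |Δ| = 0.0002093
h(1.6900921) = -0.0000166
z6 = 1.6900921 − (-0.0000166)·(-0.0002093)/(-0.0038121) = 1.6900930;  |Δ| = 0.0000009
|z6 − z5| = 0.0000009 < 0.0001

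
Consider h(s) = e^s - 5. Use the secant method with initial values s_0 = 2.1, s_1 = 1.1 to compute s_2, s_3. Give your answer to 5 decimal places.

h(2.1) = 3.1661699, h(1.1) = -1.9958340
s_2 = 1.1000000 − (-1.9958340)·(1.1000000 − 2.1000000) / (-1.9958340 − 3.1661699) = 1.1000000 − (1.9958340)/(-5.1620039) = 1.4866394
h(1.4866394) = -0.5777909
s_3 = 1.4866394 − (-0.5777909)·(1.4866394 − 1.1000000) / (-0.5777909 − (-1.9958340)) = 1.4866394 − (-0.2233967)/(1.4180431) = 1.6441781

1.48664, 1.64418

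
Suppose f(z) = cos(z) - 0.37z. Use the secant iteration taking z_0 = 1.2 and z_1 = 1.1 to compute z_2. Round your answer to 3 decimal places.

f(1.2) = -0.08164, f(1.1) = 0.04660
z_2 = 1.10000 − 0.04660·(1.10000 − 1.20000) / (0.04660 − (-0.08164)) = 1.10000 − (-0.00466)/(0.12824) = 1.13634

1.136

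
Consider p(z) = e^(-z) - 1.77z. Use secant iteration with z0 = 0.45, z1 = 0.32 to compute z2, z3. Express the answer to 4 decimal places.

p(0.45) = -0.158872, p(0.32) = 0.159749
z2 = 0.320000 − 0.159749·(0.320000 − 0.450000) / (0.159749 − (-0.158872)) = 0.320000 − (-0.020767)/(0.318621) = 0.385179
p(0.385179) = -0.001438
z3 = 0.385179 − (-0.001438)·(0.385179 − 0.320000) / (-0.001438 − 0.159749) = 0.385179 − (-0.000094)/(-0.161187) = 0.384598

0.3852, 0.3846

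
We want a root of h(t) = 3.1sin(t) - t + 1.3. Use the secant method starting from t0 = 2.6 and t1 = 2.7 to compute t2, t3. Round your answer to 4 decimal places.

2.6799, 2.6802

h(2.6) = 0.298054, h(2.7) = -0.075122
t2 = 2.700000 − (-0.075122)·(2.700000 − 2.600000) / (-0.075122 − 0.298054) = 2.700000 − (-0.007512)/(-0.373177) = 2.679869
h(2.679869) = 0.001154
t3 = 2.679869 − 0.001154·(2.679869 − 2.700000) / (0.001154 − (-0.075122)) = 2.679869 − (-0.000023)/(0.076277) = 2.680174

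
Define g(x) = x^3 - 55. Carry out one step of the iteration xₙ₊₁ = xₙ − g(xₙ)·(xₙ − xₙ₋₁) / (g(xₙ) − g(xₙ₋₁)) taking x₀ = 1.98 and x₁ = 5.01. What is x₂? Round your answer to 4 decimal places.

3.1931

g(1.98) = -47.237608, g(5.01) = 70.751501
x₂ = 5.010000 − 70.751501·(5.010000 − 1.980000) / (70.751501 − (-47.237608)) = 5.010000 − (214.377048)/(117.989109) = 3.193078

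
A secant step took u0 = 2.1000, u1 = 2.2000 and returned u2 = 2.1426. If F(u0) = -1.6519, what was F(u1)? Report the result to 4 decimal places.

The secant line through (2.1000, -1.6519) and (2.2000, F(u1)) crosses zero at u2 = 2.1426.
So (2.1000, -1.6519), (2.2000, F(u1)), (2.1426, 0) are collinear:
F(u1) = -1.6519 · (2.2000 − 2.1426) / (2.1000 − 2.1426) = -1.6519 · (0.057400)/(-0.042600) = 2.225800

2.2258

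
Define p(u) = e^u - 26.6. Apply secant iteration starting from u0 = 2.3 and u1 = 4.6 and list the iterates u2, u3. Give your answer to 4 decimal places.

p(2.3) = -16.625818, p(4.6) = 72.884316
u2 = 4.600000 − 72.884316·(4.600000 − 2.300000) / (72.884316 − (-16.625818)) = 4.600000 − (167.633926)/(89.510133) = 2.727207
p(2.727207) = -11.309874
u3 = 2.727207 − (-11.309874)·(2.727207 − 4.600000) / (-11.309874 − 72.884316) = 2.727207 − (21.181049)/(-84.194189) = 2.978781

2.7272, 2.9788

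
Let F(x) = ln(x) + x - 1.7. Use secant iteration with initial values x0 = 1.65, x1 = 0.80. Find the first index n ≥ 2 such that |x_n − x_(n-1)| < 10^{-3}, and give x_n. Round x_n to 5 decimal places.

F(1.65) = 0.4507753, F(0.80) = -1.1231436
x2 = 0.8000000 − (-1.1231436)·(-0.8500000)/(-1.5739188) = 1.4065573;  |Δ| = 0.6065573
F(1.4065573) = 0.0477024
x3 = 1.4065573 − 0.0477024·(0.6065573)/(1.1708460) = 1.3818451;  |Δ| = 0.0247123
F(1.3818451) = 0.0052647
x4 = 1.3818451 − 0.0052647·(-0.0247123)/(-0.0424378) = 1.3787794;  |Δ| = 0.0030657
F(1.3787794) = -0.0000221
x5 = 1.3787794 − (-0.0000221)·(-0.0030657)/(-0.0052867) = 1.3787921;  |Δ| = 0.0000128
|x5 − x4| = 0.0000128 < 10^{-3}

n = 5, x_n = 1.37879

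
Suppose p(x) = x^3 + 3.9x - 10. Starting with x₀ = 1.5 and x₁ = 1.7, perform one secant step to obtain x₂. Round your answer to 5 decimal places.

1.56687

p(1.5) = -0.7750000, p(1.7) = 1.5430000
x₂ = 1.7000000 − 1.5430000·(1.7000000 − 1.5000000) / (1.5430000 − (-0.7750000)) = 1.7000000 − (0.3086000)/(2.3180000) = 1.5668680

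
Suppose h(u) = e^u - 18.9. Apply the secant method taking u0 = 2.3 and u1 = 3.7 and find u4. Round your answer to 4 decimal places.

2.9486

h(2.3) = -8.925818, h(3.7) = 21.547304
u2 = 3.700000 − 21.547304·(3.700000 − 2.300000) / (21.547304 − (-8.925818)) = 3.700000 − (30.166226)/(30.473122) = 2.710071
h(2.710071) = -3.869657
u3 = 2.710071 − (-3.869657)·(2.710071 − 3.700000) / (-3.869657 − 21.547304) = 2.710071 − (3.830685)/(-25.416961) = 2.860785
h(2.860785) = -1.424764
u4 = 2.860785 − (-1.424764)·(2.860785 − 2.710071) / (-1.424764 − (-3.869657)) = 2.860785 − (-0.214732)/(2.444893) = 2.948613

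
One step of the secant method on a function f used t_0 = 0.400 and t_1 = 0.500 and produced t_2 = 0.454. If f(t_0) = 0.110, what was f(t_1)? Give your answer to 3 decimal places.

-0.094

The secant line through (0.400, 0.110) and (0.500, f(t_1)) crosses zero at t_2 = 0.454.
So (0.400, 0.110), (0.500, f(t_1)), (0.454, 0) are collinear:
f(t_1) = 0.110 · (0.500 − 0.454) / (0.400 − 0.454) = 0.110 · (0.04600)/(-0.05400) = -0.09370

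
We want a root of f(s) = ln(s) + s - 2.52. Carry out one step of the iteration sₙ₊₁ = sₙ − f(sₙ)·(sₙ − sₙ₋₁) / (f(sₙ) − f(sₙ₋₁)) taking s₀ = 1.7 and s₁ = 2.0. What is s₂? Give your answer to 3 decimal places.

f(1.7) = -0.28937, f(2.0) = 0.17315
s₂ = 2.00000 − 0.17315·(2.00000 − 1.70000) / (0.17315 − (-0.28937)) = 2.00000 − (0.05194)/(0.46252) = 1.88769

1.888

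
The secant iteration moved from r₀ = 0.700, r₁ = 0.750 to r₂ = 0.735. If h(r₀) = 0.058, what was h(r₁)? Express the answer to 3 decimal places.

The secant line through (0.700, 0.058) and (0.750, h(r₁)) crosses zero at r₂ = 0.735.
So (0.700, 0.058), (0.750, h(r₁)), (0.735, 0) are collinear:
h(r₁) = 0.058 · (0.750 − 0.735) / (0.700 − 0.735) = 0.058 · (0.01500)/(-0.03500) = -0.02486

-0.025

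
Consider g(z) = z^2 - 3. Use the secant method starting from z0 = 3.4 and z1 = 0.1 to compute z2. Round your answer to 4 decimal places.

0.9543

g(3.4) = 8.560000, g(0.1) = -2.990000
z2 = 0.100000 − (-2.990000)·(0.100000 − 3.400000) / (-2.990000 − 8.560000) = 0.100000 − (9.867000)/(-11.550000) = 0.954286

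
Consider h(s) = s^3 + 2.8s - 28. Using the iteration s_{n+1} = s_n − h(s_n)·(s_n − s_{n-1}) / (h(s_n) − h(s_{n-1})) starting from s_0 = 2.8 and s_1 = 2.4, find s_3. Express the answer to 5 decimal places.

2.73129

h(2.8) = 1.7920000, h(2.4) = -7.4560000
s_2 = 2.4000000 − (-7.4560000)·(2.4000000 − 2.8000000) / (-7.4560000 − 1.7920000) = 2.4000000 − (2.9824000)/(-9.2480000) = 2.7224913
h(2.7224913) = -0.1980296
s_3 = 2.7224913 − (-0.1980296)·(2.7224913 − 2.4000000) / (-0.1980296 − (-7.4560000)) = 2.7224913 − (-0.0638628)/(7.2579704) = 2.7312903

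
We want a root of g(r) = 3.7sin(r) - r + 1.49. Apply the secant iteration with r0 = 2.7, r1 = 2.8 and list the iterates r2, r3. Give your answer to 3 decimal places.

g(2.7) = 0.37131, g(2.8) = -0.07054
r2 = 2.80000 − (-0.07054)·(2.80000 − 2.70000) / (-0.07054 − 0.37131) = 2.80000 − (-0.00705)/(-0.44185) = 2.78403
g(2.78403) = 0.00092
r3 = 2.78403 − 0.00092·(2.78403 − 2.80000) / (0.00092 − (-0.07054)) = 2.78403 − (-0.00001)/(0.07146) = 2.78424

2.784, 2.784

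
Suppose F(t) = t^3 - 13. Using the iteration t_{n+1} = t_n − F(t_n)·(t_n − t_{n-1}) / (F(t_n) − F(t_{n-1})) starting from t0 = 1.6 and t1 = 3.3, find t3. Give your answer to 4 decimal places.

F(1.6) = -8.904000, F(3.3) = 22.937000
t2 = 3.300000 − 22.937000·(3.300000 − 1.600000) / (22.937000 − (-8.904000)) = 3.300000 − (38.992900)/(31.841000) = 2.075387
F(2.075387) = -4.060827
t3 = 2.075387 − (-4.060827)·(2.075387 − 3.300000) / (-4.060827 − 22.937000) = 2.075387 − (4.972942)/(-26.997827) = 2.259585

2.2596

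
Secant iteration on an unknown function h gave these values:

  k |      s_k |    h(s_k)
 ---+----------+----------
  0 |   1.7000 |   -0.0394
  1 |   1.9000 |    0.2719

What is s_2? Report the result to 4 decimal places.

s_2 = 1.9000 − 0.2719·(1.9000 − 1.7000) / (0.2719 − (-0.0394))
   = 1.9000 − (0.054380)/(0.311300) = 1.725313

1.7253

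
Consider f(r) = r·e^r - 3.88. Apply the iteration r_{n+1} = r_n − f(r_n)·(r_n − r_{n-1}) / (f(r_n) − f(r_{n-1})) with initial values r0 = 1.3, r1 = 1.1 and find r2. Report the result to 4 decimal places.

1.1785

f(1.3) = 0.890086, f(1.1) = -0.575417
r2 = 1.100000 − (-0.575417)·(1.100000 − 1.300000) / (-0.575417 − 0.890086) = 1.100000 − (0.115083)/(-1.465503) = 1.178528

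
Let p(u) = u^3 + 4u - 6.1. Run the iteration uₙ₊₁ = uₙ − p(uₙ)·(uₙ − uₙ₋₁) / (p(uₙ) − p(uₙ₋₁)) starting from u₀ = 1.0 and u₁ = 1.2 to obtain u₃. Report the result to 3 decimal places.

1.147

p(1.0) = -1.10000, p(1.2) = 0.42800
u₂ = 1.20000 − 0.42800·(1.20000 − 1.00000) / (0.42800 − (-1.10000)) = 1.20000 − (0.08560)/(1.52800) = 1.14398
p(1.14398) = -0.02697
u₃ = 1.14398 − (-0.02697)·(1.14398 − 1.20000) / (-0.02697 − 0.42800) = 1.14398 − (0.00151)/(-0.45497) = 1.14730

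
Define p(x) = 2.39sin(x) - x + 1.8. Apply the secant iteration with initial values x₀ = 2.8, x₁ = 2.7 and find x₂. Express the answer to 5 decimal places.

p(2.8) = -0.1993783, p(2.7) = 0.1214379
x₂ = 2.7000000 − 0.1214379·(2.7000000 − 2.8000000) / (0.1214379 − (-0.1993783)) = 2.7000000 − (-0.0121438)/(0.3208162) = 2.7378528

2.73785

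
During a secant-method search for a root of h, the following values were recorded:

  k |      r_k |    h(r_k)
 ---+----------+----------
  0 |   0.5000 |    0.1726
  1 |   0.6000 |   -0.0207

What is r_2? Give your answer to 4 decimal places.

r_2 = 0.6000 − (-0.0207)·(0.6000 − 0.5000) / (-0.0207 − 0.1726)
   = 0.6000 − (-0.002070)/(-0.193300) = 0.589291

0.5893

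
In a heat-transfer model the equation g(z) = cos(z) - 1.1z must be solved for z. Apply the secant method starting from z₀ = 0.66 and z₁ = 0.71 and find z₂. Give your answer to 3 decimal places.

g(0.66) = 0.06399, g(0.71) = -0.02264
z₂ = 0.71000 − (-0.02264)·(0.71000 − 0.66000) / (-0.02264 − 0.06399) = 0.71000 − (-0.00113)/(-0.08663) = 0.69693

0.697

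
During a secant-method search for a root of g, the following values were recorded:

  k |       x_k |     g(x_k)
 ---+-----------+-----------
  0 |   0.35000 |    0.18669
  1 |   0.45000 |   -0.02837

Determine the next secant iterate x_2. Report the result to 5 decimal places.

x_2 = 0.45000 − (-0.02837)·(0.45000 − 0.35000) / (-0.02837 − 0.18669)
   = 0.45000 − (-0.0028370)/(-0.2150600) = 0.4368083

0.43681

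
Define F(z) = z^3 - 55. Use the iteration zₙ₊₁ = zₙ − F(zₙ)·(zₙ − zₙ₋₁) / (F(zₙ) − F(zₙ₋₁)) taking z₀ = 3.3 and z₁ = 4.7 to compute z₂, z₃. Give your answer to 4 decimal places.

3.6931, 3.7803

F(3.3) = -19.063000, F(4.7) = 48.823000
z₂ = 4.700000 − 48.823000·(4.700000 − 3.300000) / (48.823000 − (-19.063000)) = 4.700000 − (68.352200)/(67.886000) = 3.693133
F(3.693133) = -4.628521
z₃ = 3.693133 − (-4.628521)·(3.693133 − 4.700000) / (-4.628521 − 48.823000) = 3.693133 − (4.660307)/(-53.451521) = 3.780320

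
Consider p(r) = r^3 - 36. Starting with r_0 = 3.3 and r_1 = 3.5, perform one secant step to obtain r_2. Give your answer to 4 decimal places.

p(3.3) = -0.063000, p(3.5) = 6.875000
r_2 = 3.500000 − 6.875000·(3.500000 − 3.300000) / (6.875000 − (-0.063000)) = 3.500000 − (1.375000)/(6.938000) = 3.301816

3.3018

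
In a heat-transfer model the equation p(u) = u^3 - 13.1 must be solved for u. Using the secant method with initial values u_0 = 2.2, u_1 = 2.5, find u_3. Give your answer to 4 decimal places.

p(2.2) = -2.452000, p(2.5) = 2.525000
u_2 = 2.500000 − 2.525000·(2.500000 − 2.200000) / (2.525000 − (-2.452000)) = 2.500000 − (0.757500)/(4.977000) = 2.347800
p(2.347800) = -0.158541
u_3 = 2.347800 − (-0.158541)·(2.347800 − 2.500000) / (-0.158541 − 2.525000) = 2.347800 − (0.024130)/(-2.683541) = 2.356792

2.3568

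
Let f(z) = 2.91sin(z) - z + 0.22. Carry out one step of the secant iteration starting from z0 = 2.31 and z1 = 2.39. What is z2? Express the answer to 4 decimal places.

2.3299

f(2.31) = 0.060505, f(2.39) = -0.183043
z2 = 2.390000 − (-0.183043)·(2.390000 − 2.310000) / (-0.183043 − 0.060505) = 2.390000 − (-0.014643)/(-0.243548) = 2.329875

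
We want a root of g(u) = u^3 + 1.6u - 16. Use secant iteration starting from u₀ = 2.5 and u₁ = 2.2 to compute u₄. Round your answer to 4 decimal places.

g(2.5) = 3.625000, g(2.2) = -1.832000
u₂ = 2.200000 − (-1.832000)·(2.200000 − 2.500000) / (-1.832000 − 3.625000) = 2.200000 − (0.549600)/(-5.457000) = 2.300715
g(2.300715) = -0.140511
u₃ = 2.300715 − (-0.140511)·(2.300715 − 2.200000) / (-0.140511 − (-1.832000)) = 2.300715 − (-0.014152)/(1.691489) = 2.309081
g(2.309081) = 0.006215
u₄ = 2.309081 − 0.006215·(2.309081 − 2.300715) / (0.006215 − (-0.140511)) = 2.309081 − (0.000052)/(0.146726) = 2.308727

2.3087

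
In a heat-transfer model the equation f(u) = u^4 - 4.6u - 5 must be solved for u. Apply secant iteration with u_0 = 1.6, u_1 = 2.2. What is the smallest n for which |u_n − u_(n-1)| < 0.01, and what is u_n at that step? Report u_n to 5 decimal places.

f(1.6) = -5.8064000, f(2.2) = 8.3056000
u_2 = 2.2000000 − 8.3056000·(0.6000000)/(14.1120000) = 1.8468707;  |Δ| = 0.3531293
f(1.8468707) = -1.8611513
u_3 = 1.8468707 − (-1.8611513)·(-0.3531293)/(-10.1667513) = 1.9115155;  |Δ| = 0.0646447
f(1.9115155) = -0.4420485
u_4 = 1.9115155 − (-0.4420485)·(0.0646447)/(1.4191029) = 1.9316522;  |Δ| = 0.0201367
f(1.9316522) = 0.0368527
u_5 = 1.9316522 − 0.0368527·(0.0201367)/(0.4789011) = 1.9301027;  |Δ| = 0.0015496
|u_5 − u_4| = 0.0015496 < 0.01

n = 5, u_n = 1.93010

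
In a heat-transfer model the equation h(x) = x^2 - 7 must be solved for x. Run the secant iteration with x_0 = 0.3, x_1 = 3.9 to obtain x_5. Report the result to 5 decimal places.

h(0.3) = -6.9100000, h(3.9) = 8.2100000
x_2 = 3.9000000 − 8.2100000·(3.9000000 − 0.3000000) / (8.2100000 − (-6.9100000)) = 3.9000000 − (29.5560000)/(15.1200000) = 1.9452381
h(1.9452381) = -3.2160488
x_3 = 1.9452381 − (-3.2160488)·(1.9452381 − 3.9000000) / (-3.2160488 − 8.2100000) = 1.9452381 − (6.2866096)/(-11.4260488) = 2.4954379
h(2.4954379) = -0.7727898
x_4 = 2.4954379 − (-0.7727898)·(2.4954379 − 1.9452381) / (-0.7727898 − (-3.2160488)) = 2.4954379 − (-0.4251888)/(2.4432590) = 2.6694631
h(2.6694631) = 0.1260334
x_5 = 2.6694631 − 0.1260334·(2.6694631 − 2.4954379) / (0.1260334 − (-0.7727898)) = 2.6694631 − (0.0219330)/(0.8988232) = 2.6450612

2.64506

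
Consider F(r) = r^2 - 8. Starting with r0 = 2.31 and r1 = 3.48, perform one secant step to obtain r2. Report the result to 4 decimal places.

2.7701

F(2.31) = -2.663900, F(3.48) = 4.110400
r2 = 3.480000 − 4.110400·(3.480000 − 2.310000) / (4.110400 − (-2.663900)) = 3.480000 − (4.809168)/(6.774300) = 2.770086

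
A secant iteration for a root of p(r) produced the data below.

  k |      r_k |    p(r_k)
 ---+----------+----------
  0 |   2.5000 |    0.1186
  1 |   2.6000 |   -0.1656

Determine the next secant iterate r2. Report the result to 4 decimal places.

2.5417

r2 = 2.6000 − (-0.1656)·(2.6000 − 2.5000) / (-0.1656 − 0.1186)
   = 2.6000 − (-0.016560)/(-0.284200) = 2.541731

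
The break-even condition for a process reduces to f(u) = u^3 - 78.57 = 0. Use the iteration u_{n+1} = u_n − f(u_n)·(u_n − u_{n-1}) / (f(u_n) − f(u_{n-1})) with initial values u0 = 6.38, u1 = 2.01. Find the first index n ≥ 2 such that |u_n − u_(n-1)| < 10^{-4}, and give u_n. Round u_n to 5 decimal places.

f(6.38) = 181.1240720, f(2.01) = -70.4493990
u2 = 2.0100000 − (-70.4493990)·(-4.3700000)/(-251.5734710) = 3.2337533;  |Δ| = 1.2237533
f(3.2337533) = -44.7541220
u3 = 3.2337533 − (-44.7541220)·(1.2237533)/(25.6952770) = 5.3651959;  |Δ| = 2.1314425
f(5.3651959) = 75.8689145
u4 = 5.3651959 − 75.8689145·(2.1314425)/(120.6230365) = 4.0245711;  |Δ| = 1.3406248
f(4.0245711) = -13.3833282
u5 = 4.0245711 − (-13.3833282)·(-1.3406248)/(-89.2522428) = 4.2255971;  |Δ| = 0.2010260
f(4.2255971) = -3.1191299
u6 = 4.2255971 − (-3.1191299)·(0.2010260)/(10.2641984) = 4.2866858;  |Δ| = 0.0610887
f(4.2866858) = 0.2007431
u7 = 4.2866858 − 0.2007431·(0.0610887)/(3.3198729) = 4.2829919;  |Δ| = 0.0036939
f(4.2829919) = -0.0027127
u8 = 4.2829919 − (-0.0027127)·(-0.0036939)/(-0.2034558) = 4.2830411;  |Δ| = 0.0000493
|u8 − u7| = 0.0000493 < 10^{-4}

n = 8, u_n = 4.28304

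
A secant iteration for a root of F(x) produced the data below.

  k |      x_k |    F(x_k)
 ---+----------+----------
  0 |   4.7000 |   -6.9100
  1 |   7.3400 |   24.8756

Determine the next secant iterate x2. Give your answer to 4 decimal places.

5.2739

x2 = 7.3400 − 24.8756·(7.3400 − 4.7000) / (24.8756 − (-6.9100))
   = 7.3400 − (65.671584)/(31.785600) = 5.273920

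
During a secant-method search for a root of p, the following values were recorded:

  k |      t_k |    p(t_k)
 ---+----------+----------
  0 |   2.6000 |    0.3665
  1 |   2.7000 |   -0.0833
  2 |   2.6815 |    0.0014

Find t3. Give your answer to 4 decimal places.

2.6818

t3 = 2.6815 − 0.0014·(2.6815 − 2.7000) / (0.0014 − (-0.0833))
   = 2.6815 − (-0.000026)/(0.084700) = 2.681806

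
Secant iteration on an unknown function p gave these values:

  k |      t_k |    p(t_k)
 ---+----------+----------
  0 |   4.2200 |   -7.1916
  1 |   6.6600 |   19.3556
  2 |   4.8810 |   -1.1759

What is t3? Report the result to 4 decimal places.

4.9829

t3 = 4.8810 − (-1.1759)·(4.8810 − 6.6600) / (-1.1759 − 19.3556)
   = 4.8810 − (2.091926)/(-20.531500) = 4.982889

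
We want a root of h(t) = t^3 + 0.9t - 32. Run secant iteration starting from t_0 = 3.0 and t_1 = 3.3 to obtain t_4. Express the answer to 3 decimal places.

h(3.0) = -2.30000, h(3.3) = 6.90700
t_2 = 3.30000 − 6.90700·(3.30000 − 3.00000) / (6.90700 − (-2.30000)) = 3.30000 − (2.07210)/(9.20700) = 3.07494
h(3.07494) = -0.15812
t_3 = 3.07494 − (-0.15812)·(3.07494 − 3.30000) / (-0.15812 − 6.90700) = 3.07494 − (0.03559)/(-7.06512) = 3.07998
h(3.07998) = -0.01048
t_4 = 3.07998 − (-0.01048)·(3.07998 − 3.07494) / (-0.01048 − (-0.15812)) = 3.07998 − (-0.00005)/(0.14764) = 3.08034

3.080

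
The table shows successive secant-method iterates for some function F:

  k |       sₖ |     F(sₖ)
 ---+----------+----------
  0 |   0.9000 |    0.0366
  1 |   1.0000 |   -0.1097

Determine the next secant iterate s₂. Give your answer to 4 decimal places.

s₂ = 1.0000 − (-0.1097)·(1.0000 − 0.9000) / (-0.1097 − 0.0366)
   = 1.0000 − (-0.010970)/(-0.146300) = 0.925017

0.9250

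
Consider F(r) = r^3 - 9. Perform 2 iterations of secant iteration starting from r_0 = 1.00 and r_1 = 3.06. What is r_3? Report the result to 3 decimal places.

F(1.00) = -8.00000, F(3.06) = 19.65262
r_2 = 3.06000 − 19.65262·(3.06000 − 1.00000) / (19.65262 − (-8.00000)) = 3.06000 − (40.48439)/(27.65262) = 1.59597
F(1.59597) = -4.93491
r_3 = 1.59597 − (-4.93491)·(1.59597 − 3.06000) / (-4.93491 − 19.65262) = 1.59597 − (7.22488)/(-24.58752) = 1.88981

1.890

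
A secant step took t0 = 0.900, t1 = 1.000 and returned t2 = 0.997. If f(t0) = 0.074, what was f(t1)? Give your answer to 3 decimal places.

-0.002

The secant line through (0.900, 0.074) and (1.000, f(t1)) crosses zero at t2 = 0.997.
So (0.900, 0.074), (1.000, f(t1)), (0.997, 0) are collinear:
f(t1) = 0.074 · (1.000 − 0.997) / (0.900 − 0.997) = 0.074 · (0.00300)/(-0.09700) = -0.00229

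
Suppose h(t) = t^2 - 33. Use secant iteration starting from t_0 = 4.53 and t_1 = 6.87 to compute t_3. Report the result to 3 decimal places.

5.734

h(4.53) = -12.47910, h(6.87) = 14.19690
t_2 = 6.87000 − 14.19690·(6.87000 − 4.53000) / (14.19690 − (-12.47910)) = 6.87000 − (33.22075)/(26.67600) = 5.62466
h(5.62466) = -1.36322
t_3 = 5.62466 − (-1.36322)·(5.62466 − 6.87000) / (-1.36322 − 14.19690) = 5.62466 − (1.69768)/(-15.56012) = 5.73376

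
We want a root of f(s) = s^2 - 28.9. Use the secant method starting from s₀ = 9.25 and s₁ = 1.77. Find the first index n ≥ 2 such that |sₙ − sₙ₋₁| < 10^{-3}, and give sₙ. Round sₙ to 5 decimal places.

f(9.25) = 56.6625000, f(1.77) = -25.7671000
s₂ = 1.7700000 − (-25.7671000)·(-7.4800000)/(-82.4296000) = 4.1082123;  |Δ| = 2.3382123
f(4.1082123) = -12.0225914
s₃ = 4.1082123 − (-12.0225914)·(2.3382123)/(13.7445086) = 6.1534925;  |Δ| = 2.0452802
f(6.1534925) = 8.9654706
s₄ = 6.1534925 − 8.9654706·(2.0452802)/(20.9880619) = 5.2798102;  |Δ| = 0.8736824
f(5.2798102) = -1.0236044
s₅ = 5.2798102 − (-1.0236044)·(-0.8736824)/(-9.9890749) = 5.3693385;  |Δ| = 0.0895283
f(5.3693385) = -0.0702040
s₆ = 5.3693385 − (-0.0702040)·(0.0895283)/(0.9534004) = 5.3759310;  |Δ| = 0.0065925
f(5.3759310) = 0.0006337
s₇ = 5.3759310 − 0.0006337·(0.0065925)/(0.0708377) = 5.3758720;  |Δ| = 0.0000590
|s₇ − s₆| = 0.0000590 < 10^{-3}

n = 7, sₙ = 5.37587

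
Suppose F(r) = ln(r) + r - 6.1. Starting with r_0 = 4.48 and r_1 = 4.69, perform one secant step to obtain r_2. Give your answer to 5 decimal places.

4.57882

F(4.48) = -0.1203770, F(4.69) = 0.1354326
r_2 = 4.6900000 − 0.1354326·(4.6900000 − 4.4800000) / (0.1354326 − (-0.1203770)) = 4.6900000 − (0.0284408)/(0.2558095) = 4.5788202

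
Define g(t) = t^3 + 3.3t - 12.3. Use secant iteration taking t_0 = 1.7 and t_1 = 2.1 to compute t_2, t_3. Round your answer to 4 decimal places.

g(1.7) = -1.777000, g(2.1) = 3.891000
t_2 = 2.100000 − 3.891000·(2.100000 − 1.700000) / (3.891000 − (-1.777000)) = 2.100000 − (1.556400)/(5.668000) = 1.825406
g(1.825406) = -0.193715
t_3 = 1.825406 − (-0.193715)·(1.825406 − 2.100000) / (-0.193715 − 3.891000) = 1.825406 − (0.053193)/(-4.084715) = 1.838428

1.8254, 1.8384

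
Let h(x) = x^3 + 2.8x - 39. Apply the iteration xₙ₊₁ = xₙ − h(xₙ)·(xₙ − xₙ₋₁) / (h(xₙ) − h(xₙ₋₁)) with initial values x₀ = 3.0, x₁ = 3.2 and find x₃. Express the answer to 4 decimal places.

h(3.0) = -3.600000, h(3.2) = 2.728000
x₂ = 3.200000 − 2.728000·(3.200000 − 3.000000) / (2.728000 − (-3.600000)) = 3.200000 − (0.545600)/(6.328000) = 3.113780
h(3.113780) = -0.091369
x₃ = 3.113780 − (-0.091369)·(3.113780 − 3.200000) / (-0.091369 − 2.728000) = 3.113780 − (0.007878)/(-2.819369) = 3.116574

3.1166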